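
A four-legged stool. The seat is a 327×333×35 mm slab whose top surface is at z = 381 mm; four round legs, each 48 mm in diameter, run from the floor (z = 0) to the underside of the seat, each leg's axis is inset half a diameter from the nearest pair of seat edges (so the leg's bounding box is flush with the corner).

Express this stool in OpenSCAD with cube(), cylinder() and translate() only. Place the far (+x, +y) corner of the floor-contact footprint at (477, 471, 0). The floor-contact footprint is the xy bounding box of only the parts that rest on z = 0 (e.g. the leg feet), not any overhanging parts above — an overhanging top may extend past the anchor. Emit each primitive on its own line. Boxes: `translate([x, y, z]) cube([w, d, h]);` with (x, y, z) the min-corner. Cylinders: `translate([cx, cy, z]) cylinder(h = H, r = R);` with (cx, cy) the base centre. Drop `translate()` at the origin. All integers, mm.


// leg_h = 381 - 35 = 346
translate([150, 138, 346]) cube([327, 333, 35]);
translate([174, 162, 0]) cylinder(h = 346, r = 24);
translate([453, 162, 0]) cylinder(h = 346, r = 24);
translate([174, 447, 0]) cylinder(h = 346, r = 24);
translate([453, 447, 0]) cylinder(h = 346, r = 24);


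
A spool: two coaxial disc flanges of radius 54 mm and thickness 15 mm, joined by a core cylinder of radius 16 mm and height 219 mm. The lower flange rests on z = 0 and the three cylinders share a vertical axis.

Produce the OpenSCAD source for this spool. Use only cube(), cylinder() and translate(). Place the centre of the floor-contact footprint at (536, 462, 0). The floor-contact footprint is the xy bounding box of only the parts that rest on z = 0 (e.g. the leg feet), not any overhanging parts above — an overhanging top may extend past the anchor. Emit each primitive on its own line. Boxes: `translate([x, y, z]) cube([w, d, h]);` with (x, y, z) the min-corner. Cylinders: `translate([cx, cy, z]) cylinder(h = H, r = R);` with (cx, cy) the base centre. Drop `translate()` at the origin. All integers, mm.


translate([536, 462, 0]) cylinder(h = 15, r = 54);
translate([536, 462, 15]) cylinder(h = 219, r = 16);
translate([536, 462, 234]) cylinder(h = 15, r = 54);


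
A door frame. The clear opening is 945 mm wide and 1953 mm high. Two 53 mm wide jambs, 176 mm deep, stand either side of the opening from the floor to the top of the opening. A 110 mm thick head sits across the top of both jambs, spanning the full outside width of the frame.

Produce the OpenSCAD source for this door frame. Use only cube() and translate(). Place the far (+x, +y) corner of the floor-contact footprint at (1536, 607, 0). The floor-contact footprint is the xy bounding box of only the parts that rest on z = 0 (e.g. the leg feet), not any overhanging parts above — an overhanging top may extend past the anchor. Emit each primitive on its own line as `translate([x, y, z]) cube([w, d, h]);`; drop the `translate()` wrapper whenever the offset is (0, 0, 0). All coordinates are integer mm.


translate([485, 431, 0]) cube([53, 176, 1953]);
translate([1483, 431, 0]) cube([53, 176, 1953]);
translate([485, 431, 1953]) cube([1051, 176, 110]);


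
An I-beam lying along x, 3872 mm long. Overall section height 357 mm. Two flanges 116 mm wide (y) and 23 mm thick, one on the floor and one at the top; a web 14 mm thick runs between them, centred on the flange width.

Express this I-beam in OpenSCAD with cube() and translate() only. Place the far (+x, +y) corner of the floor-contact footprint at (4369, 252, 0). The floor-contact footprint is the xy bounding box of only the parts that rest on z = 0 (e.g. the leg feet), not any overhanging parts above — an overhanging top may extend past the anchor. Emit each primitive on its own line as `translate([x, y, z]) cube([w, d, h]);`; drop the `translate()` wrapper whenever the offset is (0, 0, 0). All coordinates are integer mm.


translate([497, 136, 0]) cube([3872, 116, 23]);
translate([497, 187, 23]) cube([3872, 14, 311]);
translate([497, 136, 334]) cube([3872, 116, 23]);


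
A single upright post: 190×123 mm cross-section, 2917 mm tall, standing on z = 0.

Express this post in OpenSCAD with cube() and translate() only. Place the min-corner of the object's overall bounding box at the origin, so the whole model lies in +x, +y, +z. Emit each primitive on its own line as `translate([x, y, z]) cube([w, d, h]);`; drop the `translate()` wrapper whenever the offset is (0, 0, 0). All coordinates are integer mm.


cube([190, 123, 2917]);


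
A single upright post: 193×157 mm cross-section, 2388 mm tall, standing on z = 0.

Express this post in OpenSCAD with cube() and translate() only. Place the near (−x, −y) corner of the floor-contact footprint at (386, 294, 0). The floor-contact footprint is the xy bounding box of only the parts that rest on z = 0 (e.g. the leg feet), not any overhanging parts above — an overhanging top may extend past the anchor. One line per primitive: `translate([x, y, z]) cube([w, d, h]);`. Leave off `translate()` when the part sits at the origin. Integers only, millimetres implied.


translate([386, 294, 0]) cube([193, 157, 2388]);


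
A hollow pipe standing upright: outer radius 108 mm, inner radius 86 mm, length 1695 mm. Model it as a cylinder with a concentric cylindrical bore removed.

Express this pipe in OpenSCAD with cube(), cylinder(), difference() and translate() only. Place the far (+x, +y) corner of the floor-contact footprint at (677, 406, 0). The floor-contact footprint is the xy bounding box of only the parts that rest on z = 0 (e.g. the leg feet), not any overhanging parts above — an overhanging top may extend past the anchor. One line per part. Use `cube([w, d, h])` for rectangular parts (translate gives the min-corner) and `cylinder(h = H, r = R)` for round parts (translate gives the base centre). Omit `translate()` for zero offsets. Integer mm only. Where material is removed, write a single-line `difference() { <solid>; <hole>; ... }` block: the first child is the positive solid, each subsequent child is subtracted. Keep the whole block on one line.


difference() { translate([569, 298, 0]) cylinder(h = 1695, r = 108); translate([569, 298, 0]) cylinder(h = 1695, r = 86); }


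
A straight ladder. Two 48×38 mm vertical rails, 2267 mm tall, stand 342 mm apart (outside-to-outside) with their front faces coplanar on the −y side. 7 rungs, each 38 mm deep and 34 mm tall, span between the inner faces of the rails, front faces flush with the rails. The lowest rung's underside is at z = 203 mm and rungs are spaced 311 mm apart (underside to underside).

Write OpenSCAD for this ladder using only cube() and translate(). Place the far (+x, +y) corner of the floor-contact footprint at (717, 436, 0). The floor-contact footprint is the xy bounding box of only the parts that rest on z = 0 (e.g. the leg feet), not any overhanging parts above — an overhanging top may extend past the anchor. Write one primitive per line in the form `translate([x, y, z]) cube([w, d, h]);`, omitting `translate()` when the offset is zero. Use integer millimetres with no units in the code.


translate([375, 398, 0]) cube([48, 38, 2267]);
translate([669, 398, 0]) cube([48, 38, 2267]);
translate([423, 398, 203]) cube([246, 38, 34]);
translate([423, 398, 514]) cube([246, 38, 34]);
translate([423, 398, 825]) cube([246, 38, 34]);
translate([423, 398, 1136]) cube([246, 38, 34]);
translate([423, 398, 1447]) cube([246, 38, 34]);
translate([423, 398, 1758]) cube([246, 38, 34]);
translate([423, 398, 2069]) cube([246, 38, 34]);


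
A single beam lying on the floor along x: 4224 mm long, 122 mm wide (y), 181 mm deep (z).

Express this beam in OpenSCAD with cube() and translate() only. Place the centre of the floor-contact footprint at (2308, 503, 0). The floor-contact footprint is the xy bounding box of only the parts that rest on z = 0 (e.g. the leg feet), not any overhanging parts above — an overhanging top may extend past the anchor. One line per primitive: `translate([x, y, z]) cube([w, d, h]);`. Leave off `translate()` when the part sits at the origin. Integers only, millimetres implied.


translate([196, 442, 0]) cube([4224, 122, 181]);


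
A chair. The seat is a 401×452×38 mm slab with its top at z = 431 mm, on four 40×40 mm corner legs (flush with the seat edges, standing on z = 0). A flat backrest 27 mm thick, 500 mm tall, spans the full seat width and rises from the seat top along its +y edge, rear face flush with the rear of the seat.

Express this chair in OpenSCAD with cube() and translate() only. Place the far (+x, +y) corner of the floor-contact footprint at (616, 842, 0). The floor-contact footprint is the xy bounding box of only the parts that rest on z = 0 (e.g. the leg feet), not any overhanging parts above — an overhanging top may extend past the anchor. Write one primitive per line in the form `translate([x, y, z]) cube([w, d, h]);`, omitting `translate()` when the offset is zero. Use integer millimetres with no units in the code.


translate([215, 390, 393]) cube([401, 452, 38]);
translate([215, 390, 0]) cube([40, 40, 393]);
translate([576, 390, 0]) cube([40, 40, 393]);
translate([215, 802, 0]) cube([40, 40, 393]);
translate([576, 802, 0]) cube([40, 40, 393]);
translate([215, 815, 431]) cube([401, 27, 500]);


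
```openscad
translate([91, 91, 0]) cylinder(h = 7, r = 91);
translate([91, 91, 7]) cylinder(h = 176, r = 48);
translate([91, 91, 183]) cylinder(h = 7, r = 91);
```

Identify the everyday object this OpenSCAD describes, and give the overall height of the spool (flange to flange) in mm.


A spool. The overall height is 190 mm.

Three coaxial cylinders, large–small–large — a spool. Two 7 mm flanges and a 176 mm core give 7 + 176 + 7 = 190 mm.


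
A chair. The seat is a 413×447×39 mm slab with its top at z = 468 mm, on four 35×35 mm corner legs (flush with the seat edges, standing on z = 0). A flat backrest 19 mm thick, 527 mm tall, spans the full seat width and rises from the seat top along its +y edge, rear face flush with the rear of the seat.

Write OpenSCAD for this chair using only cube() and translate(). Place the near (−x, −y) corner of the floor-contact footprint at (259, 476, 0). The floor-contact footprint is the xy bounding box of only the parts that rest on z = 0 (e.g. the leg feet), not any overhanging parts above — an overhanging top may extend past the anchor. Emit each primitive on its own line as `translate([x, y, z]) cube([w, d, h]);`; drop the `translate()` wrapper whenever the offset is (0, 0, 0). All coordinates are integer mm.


// leg_h = 468 - 39 = 429
translate([259, 476, 429]) cube([413, 447, 39]);
translate([259, 476, 0]) cube([35, 35, 429]);
translate([637, 476, 0]) cube([35, 35, 429]);
translate([259, 888, 0]) cube([35, 35, 429]);
translate([637, 888, 0]) cube([35, 35, 429]);
translate([259, 904, 468]) cube([413, 19, 527]);


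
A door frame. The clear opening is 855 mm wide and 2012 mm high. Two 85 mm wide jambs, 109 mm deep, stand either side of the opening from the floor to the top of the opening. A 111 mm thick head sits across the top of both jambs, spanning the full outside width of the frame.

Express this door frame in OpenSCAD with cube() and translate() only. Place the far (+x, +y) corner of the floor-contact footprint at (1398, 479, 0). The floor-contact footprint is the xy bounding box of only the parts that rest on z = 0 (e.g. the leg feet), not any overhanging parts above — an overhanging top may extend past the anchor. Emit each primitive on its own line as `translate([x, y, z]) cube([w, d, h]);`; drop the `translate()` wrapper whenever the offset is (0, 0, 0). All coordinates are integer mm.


translate([373, 370, 0]) cube([85, 109, 2012]);
translate([1313, 370, 0]) cube([85, 109, 2012]);
translate([373, 370, 2012]) cube([1025, 109, 111]);


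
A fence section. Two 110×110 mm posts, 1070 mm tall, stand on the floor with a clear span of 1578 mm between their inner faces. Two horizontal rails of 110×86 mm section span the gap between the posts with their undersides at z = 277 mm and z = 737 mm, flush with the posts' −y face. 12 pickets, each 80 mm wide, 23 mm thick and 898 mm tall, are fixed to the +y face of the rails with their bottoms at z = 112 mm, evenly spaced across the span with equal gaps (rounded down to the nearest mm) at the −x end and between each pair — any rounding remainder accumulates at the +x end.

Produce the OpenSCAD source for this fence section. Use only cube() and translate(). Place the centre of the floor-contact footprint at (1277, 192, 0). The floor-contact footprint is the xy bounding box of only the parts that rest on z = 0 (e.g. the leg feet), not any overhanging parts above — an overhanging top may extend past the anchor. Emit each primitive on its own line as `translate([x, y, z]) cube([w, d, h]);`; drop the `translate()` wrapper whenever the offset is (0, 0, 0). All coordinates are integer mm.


translate([378, 137, 0]) cube([110, 110, 1070]);
translate([2066, 137, 0]) cube([110, 110, 1070]);
translate([488, 137, 277]) cube([1578, 110, 86]);
translate([488, 137, 737]) cube([1578, 110, 86]);
translate([535, 247, 112]) cube([80, 23, 898]);
translate([662, 247, 112]) cube([80, 23, 898]);
translate([789, 247, 112]) cube([80, 23, 898]);
translate([916, 247, 112]) cube([80, 23, 898]);
translate([1043, 247, 112]) cube([80, 23, 898]);
translate([1170, 247, 112]) cube([80, 23, 898]);
translate([1297, 247, 112]) cube([80, 23, 898]);
translate([1424, 247, 112]) cube([80, 23, 898]);
translate([1551, 247, 112]) cube([80, 23, 898]);
translate([1678, 247, 112]) cube([80, 23, 898]);
translate([1805, 247, 112]) cube([80, 23, 898]);
translate([1932, 247, 112]) cube([80, 23, 898]);


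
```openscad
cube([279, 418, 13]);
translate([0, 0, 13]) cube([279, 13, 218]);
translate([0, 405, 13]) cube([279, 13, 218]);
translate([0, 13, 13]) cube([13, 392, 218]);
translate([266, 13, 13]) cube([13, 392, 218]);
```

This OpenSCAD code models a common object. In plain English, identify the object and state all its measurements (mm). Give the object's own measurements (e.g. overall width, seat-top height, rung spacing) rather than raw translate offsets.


An open-topped rectangular box: outside dimensions 279×418×231 mm, with a uniform wall and base thickness of 13 mm. The base is a full 279×418 slab on the floor; four walls sit on top of the base. The front and back walls (the −y and +y sides) span the full width; the two side walls fit between them.


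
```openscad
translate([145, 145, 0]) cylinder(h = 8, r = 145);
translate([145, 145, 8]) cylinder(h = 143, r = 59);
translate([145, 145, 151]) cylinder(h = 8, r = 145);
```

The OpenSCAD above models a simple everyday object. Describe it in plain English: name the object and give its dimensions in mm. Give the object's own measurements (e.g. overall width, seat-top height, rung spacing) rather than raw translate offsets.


A spool: two coaxial disc flanges of radius 145 mm and thickness 8 mm, joined by a core cylinder of radius 59 mm and height 143 mm. The lower flange rests on z = 0 and the three cylinders share a vertical axis.


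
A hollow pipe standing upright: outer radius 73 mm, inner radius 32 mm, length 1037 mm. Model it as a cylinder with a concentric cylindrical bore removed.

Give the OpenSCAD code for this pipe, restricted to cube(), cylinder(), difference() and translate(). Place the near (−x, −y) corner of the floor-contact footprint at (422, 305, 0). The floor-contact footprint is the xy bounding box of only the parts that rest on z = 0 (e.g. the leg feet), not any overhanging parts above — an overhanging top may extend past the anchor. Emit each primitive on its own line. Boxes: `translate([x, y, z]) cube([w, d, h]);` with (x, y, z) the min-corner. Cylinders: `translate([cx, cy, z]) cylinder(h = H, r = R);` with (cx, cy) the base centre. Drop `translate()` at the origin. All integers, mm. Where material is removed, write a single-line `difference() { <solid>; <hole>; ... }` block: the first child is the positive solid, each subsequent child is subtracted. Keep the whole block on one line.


difference() { translate([495, 378, 0]) cylinder(h = 1037, r = 73); translate([495, 378, 0]) cylinder(h = 1037, r = 32); }


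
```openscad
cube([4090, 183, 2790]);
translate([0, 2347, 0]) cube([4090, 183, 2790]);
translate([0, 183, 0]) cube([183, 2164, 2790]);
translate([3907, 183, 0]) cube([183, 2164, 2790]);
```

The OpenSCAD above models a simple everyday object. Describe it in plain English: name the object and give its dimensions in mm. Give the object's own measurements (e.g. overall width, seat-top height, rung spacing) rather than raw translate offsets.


The wall frame of a small rectangular building: four walls, each 2790 mm tall and 183 mm thick, enclosing a footprint 4090 mm (x) by 2530 mm (y) outside-to-outside, with no floor or roof. The front and back walls (the −y and +y sides) span the full width; the two side walls fit between them.


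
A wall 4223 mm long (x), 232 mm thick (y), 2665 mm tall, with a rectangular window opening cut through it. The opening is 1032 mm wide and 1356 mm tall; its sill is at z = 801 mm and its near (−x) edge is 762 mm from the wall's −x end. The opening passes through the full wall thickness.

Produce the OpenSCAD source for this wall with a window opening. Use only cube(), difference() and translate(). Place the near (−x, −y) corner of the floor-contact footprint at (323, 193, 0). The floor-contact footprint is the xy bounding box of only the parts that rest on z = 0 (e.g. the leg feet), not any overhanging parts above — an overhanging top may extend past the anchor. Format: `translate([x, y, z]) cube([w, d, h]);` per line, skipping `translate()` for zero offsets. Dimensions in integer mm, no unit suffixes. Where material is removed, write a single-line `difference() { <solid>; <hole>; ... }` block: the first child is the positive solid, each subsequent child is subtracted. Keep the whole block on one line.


difference() { translate([323, 193, 0]) cube([4223, 232, 2665]); translate([1085, 193, 801]) cube([1032, 232, 1356]); }


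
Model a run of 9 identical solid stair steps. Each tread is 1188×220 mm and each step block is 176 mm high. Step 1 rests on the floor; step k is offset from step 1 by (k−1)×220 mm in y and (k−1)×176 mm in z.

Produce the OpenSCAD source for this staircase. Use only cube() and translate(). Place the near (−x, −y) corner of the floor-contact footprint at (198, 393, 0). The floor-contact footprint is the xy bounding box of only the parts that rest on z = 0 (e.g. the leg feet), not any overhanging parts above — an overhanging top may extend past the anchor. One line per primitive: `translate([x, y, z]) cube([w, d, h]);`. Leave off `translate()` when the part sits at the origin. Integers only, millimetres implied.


translate([198, 393, 0]) cube([1188, 220, 176]);
translate([198, 613, 176]) cube([1188, 220, 176]);
translate([198, 833, 352]) cube([1188, 220, 176]);
translate([198, 1053, 528]) cube([1188, 220, 176]);
translate([198, 1273, 704]) cube([1188, 220, 176]);
translate([198, 1493, 880]) cube([1188, 220, 176]);
translate([198, 1713, 1056]) cube([1188, 220, 176]);
translate([198, 1933, 1232]) cube([1188, 220, 176]);
translate([198, 2153, 1408]) cube([1188, 220, 176]);


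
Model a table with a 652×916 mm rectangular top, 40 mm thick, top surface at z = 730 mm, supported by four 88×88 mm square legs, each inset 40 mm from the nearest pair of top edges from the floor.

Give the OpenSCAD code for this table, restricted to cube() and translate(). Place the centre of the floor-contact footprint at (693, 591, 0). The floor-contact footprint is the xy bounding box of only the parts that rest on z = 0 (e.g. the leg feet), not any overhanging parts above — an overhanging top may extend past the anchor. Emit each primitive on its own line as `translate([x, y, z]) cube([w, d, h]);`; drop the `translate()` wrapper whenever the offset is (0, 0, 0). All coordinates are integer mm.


// leg_h = 730 - 40 = 690
translate([367, 133, 690]) cube([652, 916, 40]);
translate([407, 173, 0]) cube([88, 88, 690]);
translate([891, 173, 0]) cube([88, 88, 690]);
translate([407, 921, 0]) cube([88, 88, 690]);
translate([891, 921, 0]) cube([88, 88, 690]);


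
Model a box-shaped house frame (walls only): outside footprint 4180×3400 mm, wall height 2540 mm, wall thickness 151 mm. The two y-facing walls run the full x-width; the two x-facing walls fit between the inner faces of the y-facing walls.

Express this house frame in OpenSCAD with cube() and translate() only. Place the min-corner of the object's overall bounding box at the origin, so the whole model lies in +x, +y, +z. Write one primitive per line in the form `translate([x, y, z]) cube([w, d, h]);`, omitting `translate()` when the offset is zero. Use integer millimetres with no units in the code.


cube([4180, 151, 2540]);
translate([0, 3249, 0]) cube([4180, 151, 2540]);
translate([0, 151, 0]) cube([151, 3098, 2540]);
translate([4029, 151, 0]) cube([151, 3098, 2540]);


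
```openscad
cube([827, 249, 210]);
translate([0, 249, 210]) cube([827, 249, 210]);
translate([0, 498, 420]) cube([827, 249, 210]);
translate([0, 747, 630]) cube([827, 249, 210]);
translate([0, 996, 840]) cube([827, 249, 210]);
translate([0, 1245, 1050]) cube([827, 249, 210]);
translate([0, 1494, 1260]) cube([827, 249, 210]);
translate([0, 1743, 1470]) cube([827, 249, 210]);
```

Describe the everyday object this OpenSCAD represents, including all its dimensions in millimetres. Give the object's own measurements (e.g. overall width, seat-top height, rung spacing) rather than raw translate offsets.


A straight staircase of 8 solid steps. Each step is 827 mm wide (x), 249 mm deep (y, the going) and 210 mm tall (the rise). The first step rests on the floor; each subsequent step sits one going further in +y and one rise higher in +z, directly behind and above the previous step with no overlap.


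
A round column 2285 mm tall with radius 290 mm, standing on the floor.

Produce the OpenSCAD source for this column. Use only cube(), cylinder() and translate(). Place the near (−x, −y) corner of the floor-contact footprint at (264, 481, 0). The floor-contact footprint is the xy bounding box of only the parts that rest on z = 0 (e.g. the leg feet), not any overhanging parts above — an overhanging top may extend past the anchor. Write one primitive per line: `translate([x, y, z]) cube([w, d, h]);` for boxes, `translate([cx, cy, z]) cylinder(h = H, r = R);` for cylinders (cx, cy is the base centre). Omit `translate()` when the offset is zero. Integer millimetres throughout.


translate([554, 771, 0]) cylinder(h = 2285, r = 290);


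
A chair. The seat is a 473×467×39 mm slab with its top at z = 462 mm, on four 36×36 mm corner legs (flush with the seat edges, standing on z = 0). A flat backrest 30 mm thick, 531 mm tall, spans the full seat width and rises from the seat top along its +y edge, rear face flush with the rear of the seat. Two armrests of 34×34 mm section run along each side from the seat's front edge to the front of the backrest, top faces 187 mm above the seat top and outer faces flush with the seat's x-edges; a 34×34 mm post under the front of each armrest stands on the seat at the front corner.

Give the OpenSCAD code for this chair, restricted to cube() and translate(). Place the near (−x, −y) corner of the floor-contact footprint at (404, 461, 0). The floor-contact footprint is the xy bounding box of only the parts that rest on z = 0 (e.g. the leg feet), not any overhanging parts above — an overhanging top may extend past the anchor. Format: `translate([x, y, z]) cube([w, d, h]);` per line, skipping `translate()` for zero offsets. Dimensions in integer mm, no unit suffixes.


// leg_h = 462 - 39 = 423
// arm post h = 187 - 34 = 153
translate([404, 461, 423]) cube([473, 467, 39]);
translate([404, 461, 0]) cube([36, 36, 423]);
translate([841, 461, 0]) cube([36, 36, 423]);
translate([404, 892, 0]) cube([36, 36, 423]);
translate([841, 892, 0]) cube([36, 36, 423]);
translate([404, 898, 462]) cube([473, 30, 531]);
translate([404, 461, 615]) cube([34, 437, 34]);
translate([843, 461, 615]) cube([34, 437, 34]);
translate([404, 461, 462]) cube([34, 34, 153]);
translate([843, 461, 462]) cube([34, 34, 153]);


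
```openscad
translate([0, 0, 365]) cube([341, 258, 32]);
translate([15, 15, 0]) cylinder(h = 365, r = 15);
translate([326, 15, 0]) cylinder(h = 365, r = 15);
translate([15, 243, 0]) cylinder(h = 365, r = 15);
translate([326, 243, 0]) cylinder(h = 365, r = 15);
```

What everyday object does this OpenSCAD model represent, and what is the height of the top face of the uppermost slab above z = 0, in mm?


A stool. The seat height is 397 mm.

A 341×258×32 slab at z = 365 on four corner cylinders — a stool. The seat top is 365 + 32 = 397 mm.


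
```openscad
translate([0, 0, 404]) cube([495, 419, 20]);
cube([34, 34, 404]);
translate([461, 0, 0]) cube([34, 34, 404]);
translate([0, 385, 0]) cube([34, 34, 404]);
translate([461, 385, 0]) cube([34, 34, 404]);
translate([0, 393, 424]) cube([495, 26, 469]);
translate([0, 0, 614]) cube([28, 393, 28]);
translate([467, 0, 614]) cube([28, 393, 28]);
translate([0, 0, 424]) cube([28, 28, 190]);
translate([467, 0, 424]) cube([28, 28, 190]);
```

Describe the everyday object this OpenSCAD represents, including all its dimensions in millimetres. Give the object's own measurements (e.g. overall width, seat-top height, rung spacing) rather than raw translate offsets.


A chair. The seat is a 495×419×20 mm slab with its top at z = 424 mm, on four 34×34 mm corner legs (flush with the seat edges, standing on z = 0). A flat backrest 26 mm thick, 469 mm tall, spans the full seat width and rises from the seat top along its +y edge, rear face flush with the rear of the seat. Two armrests of 28×28 mm section run along each side from the seat's front edge to the front of the backrest, top faces 218 mm above the seat top and outer faces flush with the seat's x-edges; a 28×28 mm post under the front of each armrest stands on the seat at the front corner.


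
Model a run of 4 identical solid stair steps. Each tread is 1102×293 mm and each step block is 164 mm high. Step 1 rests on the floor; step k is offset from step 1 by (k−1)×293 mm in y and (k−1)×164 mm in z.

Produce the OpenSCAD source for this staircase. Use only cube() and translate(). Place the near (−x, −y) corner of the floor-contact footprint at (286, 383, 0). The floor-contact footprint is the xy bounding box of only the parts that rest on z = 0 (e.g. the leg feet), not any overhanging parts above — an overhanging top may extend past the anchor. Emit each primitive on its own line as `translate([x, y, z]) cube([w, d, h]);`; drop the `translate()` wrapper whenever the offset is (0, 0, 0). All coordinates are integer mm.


translate([286, 383, 0]) cube([1102, 293, 164]);
translate([286, 676, 164]) cube([1102, 293, 164]);
translate([286, 969, 328]) cube([1102, 293, 164]);
translate([286, 1262, 492]) cube([1102, 293, 164]);


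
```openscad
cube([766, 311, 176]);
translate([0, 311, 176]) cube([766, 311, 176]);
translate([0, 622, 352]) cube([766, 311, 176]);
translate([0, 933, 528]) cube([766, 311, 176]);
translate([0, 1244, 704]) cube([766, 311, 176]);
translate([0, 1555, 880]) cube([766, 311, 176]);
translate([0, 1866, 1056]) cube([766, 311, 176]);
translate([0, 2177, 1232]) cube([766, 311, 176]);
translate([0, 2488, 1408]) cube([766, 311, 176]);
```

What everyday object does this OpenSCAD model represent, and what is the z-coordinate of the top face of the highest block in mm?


A staircase. The total rise is 1584 mm.

9 identical blocks, each offset up and back from the previous — a staircase. Each step is 176 mm tall and there are 9 of them, so the total rise is 9 × 176 = 1584 mm.


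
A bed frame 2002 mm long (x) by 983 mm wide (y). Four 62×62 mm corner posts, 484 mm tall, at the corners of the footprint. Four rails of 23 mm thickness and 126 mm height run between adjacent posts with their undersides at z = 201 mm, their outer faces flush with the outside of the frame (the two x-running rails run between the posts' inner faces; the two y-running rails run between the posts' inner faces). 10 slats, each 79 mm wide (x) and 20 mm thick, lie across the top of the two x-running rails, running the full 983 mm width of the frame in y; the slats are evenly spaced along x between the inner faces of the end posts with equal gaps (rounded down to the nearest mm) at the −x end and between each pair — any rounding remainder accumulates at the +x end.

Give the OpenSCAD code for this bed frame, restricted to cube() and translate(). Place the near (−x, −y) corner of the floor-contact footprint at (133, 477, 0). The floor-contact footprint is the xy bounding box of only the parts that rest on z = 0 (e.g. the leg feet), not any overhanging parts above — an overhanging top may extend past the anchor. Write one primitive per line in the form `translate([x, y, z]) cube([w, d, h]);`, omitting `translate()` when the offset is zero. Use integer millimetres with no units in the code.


translate([133, 477, 0]) cube([62, 62, 484]);
translate([133, 1398, 0]) cube([62, 62, 484]);
translate([2073, 477, 0]) cube([62, 62, 484]);
translate([2073, 1398, 0]) cube([62, 62, 484]);
translate([195, 477, 201]) cube([1878, 23, 126]);
translate([195, 1437, 201]) cube([1878, 23, 126]);
translate([133, 539, 201]) cube([23, 859, 126]);
translate([2112, 539, 201]) cube([23, 859, 126]);
translate([293, 477, 327]) cube([79, 983, 20]);
translate([470, 477, 327]) cube([79, 983, 20]);
translate([647, 477, 327]) cube([79, 983, 20]);
translate([824, 477, 327]) cube([79, 983, 20]);
translate([1001, 477, 327]) cube([79, 983, 20]);
translate([1178, 477, 327]) cube([79, 983, 20]);
translate([1355, 477, 327]) cube([79, 983, 20]);
translate([1532, 477, 327]) cube([79, 983, 20]);
translate([1709, 477, 327]) cube([79, 983, 20]);
translate([1886, 477, 327]) cube([79, 983, 20]);


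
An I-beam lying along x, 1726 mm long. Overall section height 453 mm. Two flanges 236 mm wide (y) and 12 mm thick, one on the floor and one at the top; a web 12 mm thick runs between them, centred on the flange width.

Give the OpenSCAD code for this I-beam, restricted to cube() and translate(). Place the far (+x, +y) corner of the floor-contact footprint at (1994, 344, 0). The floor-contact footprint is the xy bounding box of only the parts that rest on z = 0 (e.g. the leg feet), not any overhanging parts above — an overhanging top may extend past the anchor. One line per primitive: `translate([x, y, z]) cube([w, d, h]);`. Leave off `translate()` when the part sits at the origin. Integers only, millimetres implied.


translate([268, 108, 0]) cube([1726, 236, 12]);
translate([268, 220, 12]) cube([1726, 12, 429]);
translate([268, 108, 441]) cube([1726, 236, 12]);


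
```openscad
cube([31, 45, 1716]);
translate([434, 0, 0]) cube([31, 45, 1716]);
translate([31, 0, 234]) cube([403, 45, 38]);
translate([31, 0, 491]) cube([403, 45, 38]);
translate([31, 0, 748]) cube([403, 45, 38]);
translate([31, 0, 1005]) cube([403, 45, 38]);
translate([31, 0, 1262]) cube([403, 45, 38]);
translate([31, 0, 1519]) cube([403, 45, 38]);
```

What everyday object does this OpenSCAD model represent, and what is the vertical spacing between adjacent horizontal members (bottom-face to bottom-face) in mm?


A ladder. The rung spacing is 257 mm.

Two tall 31×45 posts with 6 short bars between them — a ladder. Adjacent rungs sit at z = 234 and z = 491, so the spacing is 491 − 234 = 257 mm.


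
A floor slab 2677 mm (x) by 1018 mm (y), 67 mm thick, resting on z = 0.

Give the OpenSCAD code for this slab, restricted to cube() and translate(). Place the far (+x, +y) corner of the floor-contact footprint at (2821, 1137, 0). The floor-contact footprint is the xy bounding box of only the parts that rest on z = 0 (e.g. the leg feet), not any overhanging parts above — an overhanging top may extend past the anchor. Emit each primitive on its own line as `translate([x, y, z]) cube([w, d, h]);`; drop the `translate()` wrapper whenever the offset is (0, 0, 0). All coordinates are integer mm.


translate([144, 119, 0]) cube([2677, 1018, 67]);


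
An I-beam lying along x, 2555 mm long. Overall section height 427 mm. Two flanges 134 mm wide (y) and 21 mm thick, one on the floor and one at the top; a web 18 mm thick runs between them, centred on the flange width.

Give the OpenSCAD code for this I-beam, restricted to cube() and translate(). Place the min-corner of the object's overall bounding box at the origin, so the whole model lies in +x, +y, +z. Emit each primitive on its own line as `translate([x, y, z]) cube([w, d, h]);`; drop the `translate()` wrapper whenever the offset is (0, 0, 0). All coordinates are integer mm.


cube([2555, 134, 21]);
translate([0, 58, 21]) cube([2555, 18, 385]);
translate([0, 0, 406]) cube([2555, 134, 21]);


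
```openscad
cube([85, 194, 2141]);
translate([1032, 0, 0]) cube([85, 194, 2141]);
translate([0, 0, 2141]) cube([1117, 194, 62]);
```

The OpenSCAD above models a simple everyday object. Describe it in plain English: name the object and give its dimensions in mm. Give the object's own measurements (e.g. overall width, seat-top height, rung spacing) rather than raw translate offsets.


A door frame. The clear opening is 947 mm wide and 2141 mm high. Two 85 mm wide jambs, 194 mm deep, stand either side of the opening from the floor to the top of the opening. A 62 mm thick head sits across the top of both jambs, spanning the full outside width of the frame.


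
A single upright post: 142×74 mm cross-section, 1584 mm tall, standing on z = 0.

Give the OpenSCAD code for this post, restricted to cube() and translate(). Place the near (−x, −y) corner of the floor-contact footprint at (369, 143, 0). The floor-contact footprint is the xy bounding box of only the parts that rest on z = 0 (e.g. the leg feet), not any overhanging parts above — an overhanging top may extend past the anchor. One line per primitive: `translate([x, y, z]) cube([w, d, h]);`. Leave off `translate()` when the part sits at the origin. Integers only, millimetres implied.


translate([369, 143, 0]) cube([142, 74, 1584]);


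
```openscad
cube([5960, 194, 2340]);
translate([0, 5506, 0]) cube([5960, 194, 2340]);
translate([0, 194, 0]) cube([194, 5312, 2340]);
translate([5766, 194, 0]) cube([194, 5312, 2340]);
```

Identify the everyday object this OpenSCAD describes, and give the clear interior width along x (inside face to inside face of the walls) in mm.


A house (or room) frame. The interior width is 5572 mm.

Four 2340 mm walls enclosing a rectangle with no floor or roof — a room or house frame. Outside width is 5960 mm and wall thickness is 194 mm, so the interior width is 5960 − 2 × 194 = 5572 mm.


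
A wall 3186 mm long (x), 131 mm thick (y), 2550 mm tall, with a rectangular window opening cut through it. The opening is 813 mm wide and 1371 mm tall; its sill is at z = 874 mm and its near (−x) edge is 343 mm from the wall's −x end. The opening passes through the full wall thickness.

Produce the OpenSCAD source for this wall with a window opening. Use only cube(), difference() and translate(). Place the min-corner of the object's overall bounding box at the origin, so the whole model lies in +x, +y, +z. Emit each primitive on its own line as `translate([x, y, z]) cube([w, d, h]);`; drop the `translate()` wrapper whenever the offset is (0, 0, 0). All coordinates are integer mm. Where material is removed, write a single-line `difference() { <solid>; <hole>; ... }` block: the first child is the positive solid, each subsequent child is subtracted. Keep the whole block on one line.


difference() { cube([3186, 131, 2550]); translate([343, 0, 874]) cube([813, 131, 1371]); }


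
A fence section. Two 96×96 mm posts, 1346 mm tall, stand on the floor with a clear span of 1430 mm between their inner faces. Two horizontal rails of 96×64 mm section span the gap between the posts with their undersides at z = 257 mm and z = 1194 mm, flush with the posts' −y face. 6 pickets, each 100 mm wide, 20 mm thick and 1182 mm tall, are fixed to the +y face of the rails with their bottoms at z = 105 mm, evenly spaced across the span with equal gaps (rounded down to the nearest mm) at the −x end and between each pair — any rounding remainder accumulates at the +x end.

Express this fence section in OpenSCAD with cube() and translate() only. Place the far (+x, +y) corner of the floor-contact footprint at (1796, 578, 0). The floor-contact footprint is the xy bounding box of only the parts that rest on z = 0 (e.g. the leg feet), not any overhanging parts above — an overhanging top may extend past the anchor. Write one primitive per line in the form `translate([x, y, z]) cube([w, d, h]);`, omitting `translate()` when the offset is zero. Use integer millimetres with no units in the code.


translate([174, 482, 0]) cube([96, 96, 1346]);
translate([1700, 482, 0]) cube([96, 96, 1346]);
translate([270, 482, 257]) cube([1430, 96, 64]);
translate([270, 482, 1194]) cube([1430, 96, 64]);
translate([388, 578, 105]) cube([100, 20, 1182]);
translate([606, 578, 105]) cube([100, 20, 1182]);
translate([824, 578, 105]) cube([100, 20, 1182]);
translate([1042, 578, 105]) cube([100, 20, 1182]);
translate([1260, 578, 105]) cube([100, 20, 1182]);
translate([1478, 578, 105]) cube([100, 20, 1182]);


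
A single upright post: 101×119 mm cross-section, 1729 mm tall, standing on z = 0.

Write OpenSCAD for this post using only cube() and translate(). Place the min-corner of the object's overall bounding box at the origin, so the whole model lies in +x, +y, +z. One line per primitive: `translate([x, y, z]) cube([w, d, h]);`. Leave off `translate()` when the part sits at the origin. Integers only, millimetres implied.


cube([101, 119, 1729]);


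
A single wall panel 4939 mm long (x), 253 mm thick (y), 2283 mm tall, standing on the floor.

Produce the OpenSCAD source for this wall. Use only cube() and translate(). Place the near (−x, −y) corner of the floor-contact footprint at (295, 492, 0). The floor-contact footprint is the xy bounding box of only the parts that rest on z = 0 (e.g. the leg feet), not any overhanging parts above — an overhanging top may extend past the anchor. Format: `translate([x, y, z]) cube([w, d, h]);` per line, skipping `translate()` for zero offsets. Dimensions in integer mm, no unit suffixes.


translate([295, 492, 0]) cube([4939, 253, 2283]);


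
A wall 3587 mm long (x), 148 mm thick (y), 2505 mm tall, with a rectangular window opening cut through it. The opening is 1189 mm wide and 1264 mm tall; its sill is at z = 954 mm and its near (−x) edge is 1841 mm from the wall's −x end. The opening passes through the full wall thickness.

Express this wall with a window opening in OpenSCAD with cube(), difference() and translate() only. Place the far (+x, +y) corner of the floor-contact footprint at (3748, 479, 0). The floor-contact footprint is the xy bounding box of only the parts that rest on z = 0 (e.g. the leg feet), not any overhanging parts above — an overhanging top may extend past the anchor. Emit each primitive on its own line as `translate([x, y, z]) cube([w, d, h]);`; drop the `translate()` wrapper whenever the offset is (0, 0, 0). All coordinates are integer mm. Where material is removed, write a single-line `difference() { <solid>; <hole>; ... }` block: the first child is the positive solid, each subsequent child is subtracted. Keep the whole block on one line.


difference() { translate([161, 331, 0]) cube([3587, 148, 2505]); translate([2002, 331, 954]) cube([1189, 148, 1264]); }


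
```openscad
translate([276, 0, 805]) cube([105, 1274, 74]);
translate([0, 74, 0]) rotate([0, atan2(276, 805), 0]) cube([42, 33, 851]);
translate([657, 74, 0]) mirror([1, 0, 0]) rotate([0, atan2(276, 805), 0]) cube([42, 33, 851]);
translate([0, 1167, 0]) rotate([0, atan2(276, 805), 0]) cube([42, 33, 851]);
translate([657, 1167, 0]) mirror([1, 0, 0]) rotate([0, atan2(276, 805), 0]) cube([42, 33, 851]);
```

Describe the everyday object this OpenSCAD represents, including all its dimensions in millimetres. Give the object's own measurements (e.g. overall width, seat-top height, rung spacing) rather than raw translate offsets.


A sawhorse. A 105×1274×74 mm beam (x, y, z) sits on two A-frame leg pairs. Each pair is two raked legs of 42×33 mm section (33 mm along y) splaying symmetrically in x. Each leg rises 805 mm vertically over 276 mm of horizontal reach and is 851 mm long along its own axis. Every leg's outer bottom edge rests on the floor and its outer top edge meets a bottom edge of the beam — the left legs (tilting toward +x) meet the beam's −x bottom edge, the right legs (their mirror images, tilting toward −x) meet its +x bottom edge — so the leg tops tuck under the beam, the beam's underside is 805 mm above the floor, and the feet are 657 mm apart outside-to-outside with the beam centred between them. The two leg pairs are set in 74 mm from either end of the beam.
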